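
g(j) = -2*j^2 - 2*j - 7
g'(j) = -4*j - 2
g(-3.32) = -22.40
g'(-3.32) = 11.28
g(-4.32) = -35.68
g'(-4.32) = 15.28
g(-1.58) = -8.83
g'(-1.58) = 4.32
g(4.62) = -58.93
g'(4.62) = -20.48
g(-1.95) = -10.70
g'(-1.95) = 5.80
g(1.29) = -12.91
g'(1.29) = -7.16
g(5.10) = -69.22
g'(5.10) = -22.40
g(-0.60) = -6.52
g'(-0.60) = 0.40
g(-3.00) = -19.00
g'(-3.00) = 10.00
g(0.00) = -7.00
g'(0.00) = -2.00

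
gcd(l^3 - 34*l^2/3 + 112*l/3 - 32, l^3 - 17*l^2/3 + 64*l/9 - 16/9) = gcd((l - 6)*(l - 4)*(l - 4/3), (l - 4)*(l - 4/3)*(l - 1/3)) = l^2 - 16*l/3 + 16/3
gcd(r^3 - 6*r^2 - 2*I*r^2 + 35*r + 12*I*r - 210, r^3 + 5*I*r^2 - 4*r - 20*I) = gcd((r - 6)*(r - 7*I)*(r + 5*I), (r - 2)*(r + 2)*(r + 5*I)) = r + 5*I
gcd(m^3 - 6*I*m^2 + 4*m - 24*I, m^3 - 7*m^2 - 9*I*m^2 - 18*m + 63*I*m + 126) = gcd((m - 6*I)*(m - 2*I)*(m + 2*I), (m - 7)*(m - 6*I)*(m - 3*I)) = m - 6*I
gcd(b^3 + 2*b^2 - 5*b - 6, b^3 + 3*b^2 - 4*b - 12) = b^2 + b - 6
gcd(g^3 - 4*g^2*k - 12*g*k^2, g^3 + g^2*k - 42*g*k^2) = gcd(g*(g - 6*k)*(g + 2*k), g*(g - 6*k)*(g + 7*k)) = g^2 - 6*g*k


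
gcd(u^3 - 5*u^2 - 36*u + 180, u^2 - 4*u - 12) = u - 6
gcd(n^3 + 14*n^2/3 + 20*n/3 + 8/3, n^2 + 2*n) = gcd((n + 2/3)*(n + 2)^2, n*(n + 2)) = n + 2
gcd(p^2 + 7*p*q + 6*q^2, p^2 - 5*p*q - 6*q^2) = p + q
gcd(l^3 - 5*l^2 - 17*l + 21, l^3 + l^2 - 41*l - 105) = l^2 - 4*l - 21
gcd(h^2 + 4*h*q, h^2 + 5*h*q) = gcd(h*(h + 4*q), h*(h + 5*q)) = h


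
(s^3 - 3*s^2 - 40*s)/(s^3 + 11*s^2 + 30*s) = (s - 8)/(s + 6)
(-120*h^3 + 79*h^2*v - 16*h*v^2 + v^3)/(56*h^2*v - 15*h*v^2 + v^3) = (15*h^2 - 8*h*v + v^2)/(v*(-7*h + v))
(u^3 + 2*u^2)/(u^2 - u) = u*(u + 2)/(u - 1)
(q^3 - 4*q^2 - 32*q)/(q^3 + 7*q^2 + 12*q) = (q - 8)/(q + 3)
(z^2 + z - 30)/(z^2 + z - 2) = (z^2 + z - 30)/(z^2 + z - 2)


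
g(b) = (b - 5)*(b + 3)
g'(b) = 2*b - 2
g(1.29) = -15.92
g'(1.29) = 0.58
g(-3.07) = 0.56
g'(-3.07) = -8.14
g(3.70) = -8.71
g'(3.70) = 5.40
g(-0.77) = -12.87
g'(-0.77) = -3.54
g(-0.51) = -13.72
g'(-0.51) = -3.02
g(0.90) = -15.99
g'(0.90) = -0.20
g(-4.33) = 12.41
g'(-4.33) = -10.66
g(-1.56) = -9.45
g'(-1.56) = -5.12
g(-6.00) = 33.00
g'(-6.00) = -14.00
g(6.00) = 9.00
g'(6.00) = 10.00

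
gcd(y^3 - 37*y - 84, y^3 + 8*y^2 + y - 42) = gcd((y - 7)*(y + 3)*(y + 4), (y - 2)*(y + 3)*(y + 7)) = y + 3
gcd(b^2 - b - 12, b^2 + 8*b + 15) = b + 3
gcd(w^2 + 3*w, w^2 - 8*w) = w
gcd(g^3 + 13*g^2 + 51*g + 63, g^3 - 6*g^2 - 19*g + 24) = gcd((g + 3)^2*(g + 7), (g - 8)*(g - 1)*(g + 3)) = g + 3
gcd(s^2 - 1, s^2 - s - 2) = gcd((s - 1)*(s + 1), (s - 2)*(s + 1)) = s + 1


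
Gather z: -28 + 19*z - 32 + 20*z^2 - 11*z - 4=20*z^2 + 8*z - 64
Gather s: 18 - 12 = 6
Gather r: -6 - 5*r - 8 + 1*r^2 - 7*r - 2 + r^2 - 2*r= 2*r^2 - 14*r - 16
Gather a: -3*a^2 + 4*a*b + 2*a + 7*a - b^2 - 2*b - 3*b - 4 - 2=-3*a^2 + a*(4*b + 9) - b^2 - 5*b - 6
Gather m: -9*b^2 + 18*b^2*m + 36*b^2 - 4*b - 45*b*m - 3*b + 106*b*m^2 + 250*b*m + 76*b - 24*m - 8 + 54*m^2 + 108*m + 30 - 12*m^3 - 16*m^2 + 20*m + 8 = 27*b^2 + 69*b - 12*m^3 + m^2*(106*b + 38) + m*(18*b^2 + 205*b + 104) + 30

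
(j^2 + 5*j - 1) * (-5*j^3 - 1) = -5*j^5 - 25*j^4 + 5*j^3 - j^2 - 5*j + 1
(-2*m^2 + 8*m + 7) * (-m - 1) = 2*m^3 - 6*m^2 - 15*m - 7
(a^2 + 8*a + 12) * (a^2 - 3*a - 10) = a^4 + 5*a^3 - 22*a^2 - 116*a - 120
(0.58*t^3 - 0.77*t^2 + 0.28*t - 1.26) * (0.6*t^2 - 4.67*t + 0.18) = 0.348*t^5 - 3.1706*t^4 + 3.8683*t^3 - 2.2022*t^2 + 5.9346*t - 0.2268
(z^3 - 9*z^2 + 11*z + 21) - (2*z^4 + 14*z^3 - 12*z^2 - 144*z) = -2*z^4 - 13*z^3 + 3*z^2 + 155*z + 21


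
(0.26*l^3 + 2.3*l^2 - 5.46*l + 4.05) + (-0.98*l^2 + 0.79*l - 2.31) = 0.26*l^3 + 1.32*l^2 - 4.67*l + 1.74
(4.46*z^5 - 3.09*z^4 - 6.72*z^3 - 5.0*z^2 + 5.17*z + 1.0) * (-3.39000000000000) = -15.1194*z^5 + 10.4751*z^4 + 22.7808*z^3 + 16.95*z^2 - 17.5263*z - 3.39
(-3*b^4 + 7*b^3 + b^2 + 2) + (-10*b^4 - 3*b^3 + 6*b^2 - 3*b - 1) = -13*b^4 + 4*b^3 + 7*b^2 - 3*b + 1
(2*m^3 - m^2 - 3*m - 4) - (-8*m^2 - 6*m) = 2*m^3 + 7*m^2 + 3*m - 4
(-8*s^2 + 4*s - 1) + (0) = -8*s^2 + 4*s - 1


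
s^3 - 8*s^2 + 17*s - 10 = (s - 5)*(s - 2)*(s - 1)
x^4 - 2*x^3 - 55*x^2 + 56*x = x*(x - 8)*(x - 1)*(x + 7)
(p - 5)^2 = p^2 - 10*p + 25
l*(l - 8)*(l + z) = l^3 + l^2*z - 8*l^2 - 8*l*z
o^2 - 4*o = o*(o - 4)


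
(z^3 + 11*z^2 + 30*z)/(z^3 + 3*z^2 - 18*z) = (z + 5)/(z - 3)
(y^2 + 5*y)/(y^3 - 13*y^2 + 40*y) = (y + 5)/(y^2 - 13*y + 40)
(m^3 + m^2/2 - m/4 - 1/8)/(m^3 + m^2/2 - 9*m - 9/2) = (m^2 - 1/4)/(m^2 - 9)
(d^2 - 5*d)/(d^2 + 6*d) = (d - 5)/(d + 6)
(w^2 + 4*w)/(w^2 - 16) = w/(w - 4)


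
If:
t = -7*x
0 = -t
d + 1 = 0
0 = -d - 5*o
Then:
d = -1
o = 1/5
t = 0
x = 0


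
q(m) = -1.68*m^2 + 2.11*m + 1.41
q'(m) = 2.11 - 3.36*m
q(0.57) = 2.07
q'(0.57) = 0.19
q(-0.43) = 0.19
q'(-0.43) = 3.55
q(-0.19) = 0.95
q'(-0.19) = 2.75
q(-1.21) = -3.60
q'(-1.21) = 6.18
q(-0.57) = -0.34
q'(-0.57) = 4.03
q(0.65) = 2.07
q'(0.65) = -0.07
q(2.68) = -5.00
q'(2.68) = -6.89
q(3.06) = -7.86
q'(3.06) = -8.17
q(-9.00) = -153.66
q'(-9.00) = 32.35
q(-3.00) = -20.04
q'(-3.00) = 12.19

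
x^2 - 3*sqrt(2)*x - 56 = (x - 7*sqrt(2))*(x + 4*sqrt(2))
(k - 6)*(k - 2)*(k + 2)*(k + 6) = k^4 - 40*k^2 + 144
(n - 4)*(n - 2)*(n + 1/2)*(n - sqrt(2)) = n^4 - 11*n^3/2 - sqrt(2)*n^3 + 5*n^2 + 11*sqrt(2)*n^2/2 - 5*sqrt(2)*n + 4*n - 4*sqrt(2)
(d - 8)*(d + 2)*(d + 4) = d^3 - 2*d^2 - 40*d - 64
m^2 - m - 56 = (m - 8)*(m + 7)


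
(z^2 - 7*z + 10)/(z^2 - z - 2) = (z - 5)/(z + 1)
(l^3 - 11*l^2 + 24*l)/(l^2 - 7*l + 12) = l*(l - 8)/(l - 4)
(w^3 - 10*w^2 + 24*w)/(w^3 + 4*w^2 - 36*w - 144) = w*(w - 4)/(w^2 + 10*w + 24)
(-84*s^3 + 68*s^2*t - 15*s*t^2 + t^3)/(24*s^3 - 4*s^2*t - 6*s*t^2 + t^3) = (-7*s + t)/(2*s + t)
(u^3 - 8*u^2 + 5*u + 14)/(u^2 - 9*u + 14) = u + 1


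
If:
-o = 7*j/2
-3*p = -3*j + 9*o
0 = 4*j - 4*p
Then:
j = 0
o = 0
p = 0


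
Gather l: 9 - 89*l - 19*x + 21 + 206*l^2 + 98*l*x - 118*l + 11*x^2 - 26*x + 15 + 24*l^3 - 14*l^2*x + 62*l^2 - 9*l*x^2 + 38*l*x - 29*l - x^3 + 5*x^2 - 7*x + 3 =24*l^3 + l^2*(268 - 14*x) + l*(-9*x^2 + 136*x - 236) - x^3 + 16*x^2 - 52*x + 48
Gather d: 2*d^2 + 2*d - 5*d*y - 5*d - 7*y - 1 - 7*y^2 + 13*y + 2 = 2*d^2 + d*(-5*y - 3) - 7*y^2 + 6*y + 1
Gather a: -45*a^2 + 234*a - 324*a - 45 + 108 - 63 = -45*a^2 - 90*a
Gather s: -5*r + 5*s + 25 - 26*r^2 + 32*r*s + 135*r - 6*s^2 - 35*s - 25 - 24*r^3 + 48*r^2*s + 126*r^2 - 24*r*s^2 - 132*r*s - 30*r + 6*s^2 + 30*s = -24*r^3 + 100*r^2 - 24*r*s^2 + 100*r + s*(48*r^2 - 100*r)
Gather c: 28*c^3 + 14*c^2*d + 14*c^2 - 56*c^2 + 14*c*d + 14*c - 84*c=28*c^3 + c^2*(14*d - 42) + c*(14*d - 70)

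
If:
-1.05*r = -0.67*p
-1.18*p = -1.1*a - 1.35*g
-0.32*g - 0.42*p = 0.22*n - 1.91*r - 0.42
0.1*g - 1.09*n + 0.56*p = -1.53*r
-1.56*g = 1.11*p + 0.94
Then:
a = -0.92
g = 0.01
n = -1.20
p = -0.86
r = -0.55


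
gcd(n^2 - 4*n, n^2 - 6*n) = n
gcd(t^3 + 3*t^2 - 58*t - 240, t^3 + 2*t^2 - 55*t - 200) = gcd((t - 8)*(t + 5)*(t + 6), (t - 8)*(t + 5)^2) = t^2 - 3*t - 40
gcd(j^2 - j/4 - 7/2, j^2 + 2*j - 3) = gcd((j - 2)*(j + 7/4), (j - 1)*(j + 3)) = 1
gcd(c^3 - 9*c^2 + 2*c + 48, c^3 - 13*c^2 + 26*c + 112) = c^2 - 6*c - 16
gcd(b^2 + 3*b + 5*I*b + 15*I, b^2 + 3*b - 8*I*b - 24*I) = b + 3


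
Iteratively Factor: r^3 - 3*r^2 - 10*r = (r)*(r^2 - 3*r - 10) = r*(r + 2)*(r - 5)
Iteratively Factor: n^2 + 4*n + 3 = (n + 1)*(n + 3)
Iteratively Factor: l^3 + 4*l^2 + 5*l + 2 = (l + 1)*(l^2 + 3*l + 2) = (l + 1)*(l + 2)*(l + 1)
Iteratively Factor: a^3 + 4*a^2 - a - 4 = (a + 1)*(a^2 + 3*a - 4) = (a + 1)*(a + 4)*(a - 1)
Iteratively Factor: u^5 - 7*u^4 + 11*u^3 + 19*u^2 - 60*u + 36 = (u - 2)*(u^4 - 5*u^3 + u^2 + 21*u - 18) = (u - 3)*(u - 2)*(u^3 - 2*u^2 - 5*u + 6) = (u - 3)*(u - 2)*(u + 2)*(u^2 - 4*u + 3) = (u - 3)*(u - 2)*(u - 1)*(u + 2)*(u - 3)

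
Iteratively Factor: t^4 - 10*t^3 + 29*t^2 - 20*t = (t - 5)*(t^3 - 5*t^2 + 4*t) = (t - 5)*(t - 1)*(t^2 - 4*t) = (t - 5)*(t - 4)*(t - 1)*(t)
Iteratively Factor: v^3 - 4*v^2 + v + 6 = (v - 3)*(v^2 - v - 2) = (v - 3)*(v - 2)*(v + 1)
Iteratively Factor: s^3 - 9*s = (s + 3)*(s^2 - 3*s) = (s - 3)*(s + 3)*(s)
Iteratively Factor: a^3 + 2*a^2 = (a + 2)*(a^2) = a*(a + 2)*(a)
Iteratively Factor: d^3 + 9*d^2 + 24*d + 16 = (d + 4)*(d^2 + 5*d + 4) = (d + 4)^2*(d + 1)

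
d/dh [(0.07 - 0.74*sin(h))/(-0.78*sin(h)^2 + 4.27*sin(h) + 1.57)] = (-0.5772*sin(h)^2 + 0.1092*sin(h) - 1.4607)*cos(h)/(0.6084*sin(h)^4 - 6.6612*sin(h)^3 + 15.7837*sin(h)^2 + 13.4078*sin(h) + 2.4649)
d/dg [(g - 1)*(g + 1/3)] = 2*g - 2/3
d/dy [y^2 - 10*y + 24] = 2*y - 10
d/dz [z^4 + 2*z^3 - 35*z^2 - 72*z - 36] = 4*z^3 + 6*z^2 - 70*z - 72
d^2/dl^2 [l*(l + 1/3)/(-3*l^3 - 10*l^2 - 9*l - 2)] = 2*(-l^3 + 6*l + 6)/(3*(l^6 + 9*l^5 + 33*l^4 + 63*l^3 + 66*l^2 + 36*l + 8))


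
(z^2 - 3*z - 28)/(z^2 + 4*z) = (z - 7)/z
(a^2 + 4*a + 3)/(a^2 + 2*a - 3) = (a + 1)/(a - 1)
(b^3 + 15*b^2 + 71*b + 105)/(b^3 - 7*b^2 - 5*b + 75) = (b^2 + 12*b + 35)/(b^2 - 10*b + 25)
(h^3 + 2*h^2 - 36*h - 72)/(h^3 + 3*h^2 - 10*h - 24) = (h^2 - 36)/(h^2 + h - 12)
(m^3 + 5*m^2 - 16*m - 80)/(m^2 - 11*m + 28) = (m^2 + 9*m + 20)/(m - 7)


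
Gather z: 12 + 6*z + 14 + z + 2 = 7*z + 28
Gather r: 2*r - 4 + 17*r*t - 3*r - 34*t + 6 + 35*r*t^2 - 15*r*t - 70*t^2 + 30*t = r*(35*t^2 + 2*t - 1) - 70*t^2 - 4*t + 2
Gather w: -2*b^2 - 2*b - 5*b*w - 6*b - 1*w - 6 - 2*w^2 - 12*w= -2*b^2 - 8*b - 2*w^2 + w*(-5*b - 13) - 6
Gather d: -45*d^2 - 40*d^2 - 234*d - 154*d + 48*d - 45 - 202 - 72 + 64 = -85*d^2 - 340*d - 255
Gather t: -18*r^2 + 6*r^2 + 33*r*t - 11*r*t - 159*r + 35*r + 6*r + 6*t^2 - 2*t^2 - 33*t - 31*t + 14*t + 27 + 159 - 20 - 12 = -12*r^2 - 118*r + 4*t^2 + t*(22*r - 50) + 154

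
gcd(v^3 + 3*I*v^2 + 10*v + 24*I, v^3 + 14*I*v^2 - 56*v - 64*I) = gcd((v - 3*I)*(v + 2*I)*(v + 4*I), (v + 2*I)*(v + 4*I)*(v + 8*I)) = v^2 + 6*I*v - 8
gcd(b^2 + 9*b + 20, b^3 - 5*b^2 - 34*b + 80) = b + 5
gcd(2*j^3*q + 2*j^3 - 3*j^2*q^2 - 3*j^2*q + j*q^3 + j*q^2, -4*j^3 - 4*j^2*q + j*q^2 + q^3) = -2*j + q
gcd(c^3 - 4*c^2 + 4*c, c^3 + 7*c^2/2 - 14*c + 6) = c - 2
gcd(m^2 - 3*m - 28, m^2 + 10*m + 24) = m + 4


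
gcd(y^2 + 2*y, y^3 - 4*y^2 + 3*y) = y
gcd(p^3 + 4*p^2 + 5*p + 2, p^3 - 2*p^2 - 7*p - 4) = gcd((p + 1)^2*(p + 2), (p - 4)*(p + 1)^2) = p^2 + 2*p + 1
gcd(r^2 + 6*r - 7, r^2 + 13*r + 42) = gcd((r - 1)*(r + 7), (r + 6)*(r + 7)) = r + 7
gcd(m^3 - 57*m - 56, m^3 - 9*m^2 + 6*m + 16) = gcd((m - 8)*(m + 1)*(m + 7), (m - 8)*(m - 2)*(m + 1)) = m^2 - 7*m - 8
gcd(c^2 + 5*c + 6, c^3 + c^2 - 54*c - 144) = c + 3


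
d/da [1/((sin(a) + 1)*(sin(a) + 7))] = -2*(sin(a) + 4)*cos(a)/((sin(a) + 1)^2*(sin(a) + 7)^2)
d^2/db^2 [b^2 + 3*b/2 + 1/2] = 2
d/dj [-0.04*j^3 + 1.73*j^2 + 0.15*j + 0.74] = -0.12*j^2 + 3.46*j + 0.15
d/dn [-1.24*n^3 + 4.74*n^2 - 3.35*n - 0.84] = -3.72*n^2 + 9.48*n - 3.35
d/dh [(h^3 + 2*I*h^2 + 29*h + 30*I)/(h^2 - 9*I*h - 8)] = (h^4 - 18*I*h^3 - 35*h^2 - 92*I*h - 502)/(h^4 - 18*I*h^3 - 97*h^2 + 144*I*h + 64)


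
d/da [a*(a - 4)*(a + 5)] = 3*a^2 + 2*a - 20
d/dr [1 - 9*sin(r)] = -9*cos(r)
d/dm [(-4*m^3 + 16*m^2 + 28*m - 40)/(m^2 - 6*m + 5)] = -4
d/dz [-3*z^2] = -6*z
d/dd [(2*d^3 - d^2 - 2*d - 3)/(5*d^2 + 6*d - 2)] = 2*(5*d^4 + 12*d^3 - 4*d^2 + 17*d + 11)/(25*d^4 + 60*d^3 + 16*d^2 - 24*d + 4)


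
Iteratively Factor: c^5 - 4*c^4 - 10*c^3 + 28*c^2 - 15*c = (c)*(c^4 - 4*c^3 - 10*c^2 + 28*c - 15) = c*(c + 3)*(c^3 - 7*c^2 + 11*c - 5) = c*(c - 5)*(c + 3)*(c^2 - 2*c + 1) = c*(c - 5)*(c - 1)*(c + 3)*(c - 1)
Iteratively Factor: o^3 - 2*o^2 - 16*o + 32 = (o + 4)*(o^2 - 6*o + 8) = (o - 4)*(o + 4)*(o - 2)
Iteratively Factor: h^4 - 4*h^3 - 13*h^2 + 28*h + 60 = (h - 5)*(h^3 + h^2 - 8*h - 12) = (h - 5)*(h + 2)*(h^2 - h - 6) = (h - 5)*(h - 3)*(h + 2)*(h + 2)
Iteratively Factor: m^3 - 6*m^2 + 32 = (m - 4)*(m^2 - 2*m - 8) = (m - 4)*(m + 2)*(m - 4)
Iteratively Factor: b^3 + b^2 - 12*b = (b - 3)*(b^2 + 4*b) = (b - 3)*(b + 4)*(b)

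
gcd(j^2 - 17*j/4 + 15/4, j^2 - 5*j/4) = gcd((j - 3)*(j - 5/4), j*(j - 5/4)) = j - 5/4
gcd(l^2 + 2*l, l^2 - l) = l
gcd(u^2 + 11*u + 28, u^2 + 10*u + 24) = u + 4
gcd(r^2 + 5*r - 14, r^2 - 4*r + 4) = r - 2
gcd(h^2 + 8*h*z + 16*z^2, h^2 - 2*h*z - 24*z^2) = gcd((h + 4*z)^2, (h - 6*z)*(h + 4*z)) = h + 4*z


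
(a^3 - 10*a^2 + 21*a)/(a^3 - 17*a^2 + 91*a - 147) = a/(a - 7)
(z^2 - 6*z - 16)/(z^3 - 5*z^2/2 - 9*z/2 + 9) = 2*(z - 8)/(2*z^2 - 9*z + 9)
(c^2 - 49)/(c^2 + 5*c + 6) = (c^2 - 49)/(c^2 + 5*c + 6)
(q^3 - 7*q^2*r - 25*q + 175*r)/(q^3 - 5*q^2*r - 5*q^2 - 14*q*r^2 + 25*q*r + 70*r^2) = (q + 5)/(q + 2*r)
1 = 1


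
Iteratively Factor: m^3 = (m)*(m^2) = m^2*(m)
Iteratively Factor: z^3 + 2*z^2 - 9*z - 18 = (z + 3)*(z^2 - z - 6) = (z - 3)*(z + 3)*(z + 2)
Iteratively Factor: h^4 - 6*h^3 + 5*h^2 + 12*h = (h + 1)*(h^3 - 7*h^2 + 12*h) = h*(h + 1)*(h^2 - 7*h + 12) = h*(h - 4)*(h + 1)*(h - 3)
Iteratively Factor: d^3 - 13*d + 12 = (d + 4)*(d^2 - 4*d + 3) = (d - 3)*(d + 4)*(d - 1)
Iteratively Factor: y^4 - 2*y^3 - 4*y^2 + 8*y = (y - 2)*(y^3 - 4*y) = (y - 2)^2*(y^2 + 2*y) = y*(y - 2)^2*(y + 2)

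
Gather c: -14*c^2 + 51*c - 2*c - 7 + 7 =-14*c^2 + 49*c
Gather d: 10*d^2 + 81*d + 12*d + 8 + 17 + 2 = 10*d^2 + 93*d + 27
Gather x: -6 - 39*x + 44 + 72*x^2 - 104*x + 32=72*x^2 - 143*x + 70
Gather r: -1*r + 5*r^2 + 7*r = 5*r^2 + 6*r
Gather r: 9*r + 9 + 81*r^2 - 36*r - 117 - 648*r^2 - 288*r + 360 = -567*r^2 - 315*r + 252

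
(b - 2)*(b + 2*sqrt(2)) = b^2 - 2*b + 2*sqrt(2)*b - 4*sqrt(2)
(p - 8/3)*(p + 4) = p^2 + 4*p/3 - 32/3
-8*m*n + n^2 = n*(-8*m + n)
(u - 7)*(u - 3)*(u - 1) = u^3 - 11*u^2 + 31*u - 21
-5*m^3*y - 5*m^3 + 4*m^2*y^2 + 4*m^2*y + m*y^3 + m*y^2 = (-m + y)*(5*m + y)*(m*y + m)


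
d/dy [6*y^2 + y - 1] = 12*y + 1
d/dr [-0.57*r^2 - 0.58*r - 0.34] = -1.14*r - 0.58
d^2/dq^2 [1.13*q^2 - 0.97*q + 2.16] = 2.26000000000000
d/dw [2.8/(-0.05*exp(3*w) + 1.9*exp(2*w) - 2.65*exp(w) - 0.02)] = (0.42*exp(2*w) - 10.64*exp(w) + 7.42)*exp(w)/(0.05*exp(3*w) - 1.9*exp(2*w) + 2.65*exp(w) + 0.02)^2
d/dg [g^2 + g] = 2*g + 1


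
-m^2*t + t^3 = t*(-m + t)*(m + t)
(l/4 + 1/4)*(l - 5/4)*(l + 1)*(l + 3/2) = l^4/4 + 9*l^3/16 - 3*l^2/32 - 7*l/8 - 15/32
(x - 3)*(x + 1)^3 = x^4 - 6*x^2 - 8*x - 3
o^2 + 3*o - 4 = (o - 1)*(o + 4)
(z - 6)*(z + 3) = z^2 - 3*z - 18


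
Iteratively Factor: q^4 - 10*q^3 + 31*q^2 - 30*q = (q)*(q^3 - 10*q^2 + 31*q - 30) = q*(q - 3)*(q^2 - 7*q + 10) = q*(q - 3)*(q - 2)*(q - 5)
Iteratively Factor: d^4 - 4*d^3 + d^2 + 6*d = (d - 3)*(d^3 - d^2 - 2*d) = d*(d - 3)*(d^2 - d - 2) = d*(d - 3)*(d - 2)*(d + 1)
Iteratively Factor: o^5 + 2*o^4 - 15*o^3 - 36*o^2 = (o + 3)*(o^4 - o^3 - 12*o^2) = (o + 3)^2*(o^3 - 4*o^2) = o*(o + 3)^2*(o^2 - 4*o) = o*(o - 4)*(o + 3)^2*(o)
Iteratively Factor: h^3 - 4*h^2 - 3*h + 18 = (h - 3)*(h^2 - h - 6) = (h - 3)^2*(h + 2)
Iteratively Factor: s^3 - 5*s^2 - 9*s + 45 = (s + 3)*(s^2 - 8*s + 15) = (s - 5)*(s + 3)*(s - 3)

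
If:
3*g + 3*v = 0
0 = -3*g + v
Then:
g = 0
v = 0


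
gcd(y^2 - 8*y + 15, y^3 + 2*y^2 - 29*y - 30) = y - 5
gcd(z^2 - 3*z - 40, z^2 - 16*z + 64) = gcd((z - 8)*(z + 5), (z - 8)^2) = z - 8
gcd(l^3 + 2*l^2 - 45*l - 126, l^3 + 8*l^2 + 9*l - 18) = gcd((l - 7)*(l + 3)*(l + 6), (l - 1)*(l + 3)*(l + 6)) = l^2 + 9*l + 18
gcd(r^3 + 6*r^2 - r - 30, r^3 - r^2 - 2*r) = r - 2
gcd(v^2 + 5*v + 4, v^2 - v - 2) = v + 1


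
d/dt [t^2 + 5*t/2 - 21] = 2*t + 5/2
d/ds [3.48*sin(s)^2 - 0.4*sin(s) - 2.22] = (6.96*sin(s) - 0.4)*cos(s)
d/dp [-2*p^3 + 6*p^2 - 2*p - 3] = -6*p^2 + 12*p - 2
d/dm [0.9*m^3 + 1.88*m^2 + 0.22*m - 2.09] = 2.7*m^2 + 3.76*m + 0.22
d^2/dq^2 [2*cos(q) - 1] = -2*cos(q)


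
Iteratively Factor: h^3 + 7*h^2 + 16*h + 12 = (h + 2)*(h^2 + 5*h + 6) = (h + 2)*(h + 3)*(h + 2)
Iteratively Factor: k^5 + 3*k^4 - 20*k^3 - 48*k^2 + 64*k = (k + 4)*(k^4 - k^3 - 16*k^2 + 16*k) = (k - 4)*(k + 4)*(k^3 + 3*k^2 - 4*k) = k*(k - 4)*(k + 4)*(k^2 + 3*k - 4) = k*(k - 4)*(k + 4)^2*(k - 1)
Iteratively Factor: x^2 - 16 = (x - 4)*(x + 4)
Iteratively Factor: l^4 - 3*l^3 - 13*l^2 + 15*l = (l)*(l^3 - 3*l^2 - 13*l + 15) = l*(l - 5)*(l^2 + 2*l - 3) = l*(l - 5)*(l - 1)*(l + 3)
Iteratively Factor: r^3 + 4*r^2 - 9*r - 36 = (r + 4)*(r^2 - 9) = (r + 3)*(r + 4)*(r - 3)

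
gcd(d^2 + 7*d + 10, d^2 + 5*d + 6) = d + 2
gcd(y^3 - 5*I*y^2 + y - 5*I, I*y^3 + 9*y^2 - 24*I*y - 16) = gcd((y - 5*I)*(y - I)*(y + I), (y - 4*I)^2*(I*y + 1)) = y - I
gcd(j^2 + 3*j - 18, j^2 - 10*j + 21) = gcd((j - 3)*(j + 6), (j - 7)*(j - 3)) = j - 3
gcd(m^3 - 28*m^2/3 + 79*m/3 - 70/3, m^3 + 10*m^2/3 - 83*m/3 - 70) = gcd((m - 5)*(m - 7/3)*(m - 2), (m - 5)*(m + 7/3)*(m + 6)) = m - 5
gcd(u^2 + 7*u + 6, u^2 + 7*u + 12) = 1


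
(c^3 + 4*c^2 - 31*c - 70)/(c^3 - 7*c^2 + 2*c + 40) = (c + 7)/(c - 4)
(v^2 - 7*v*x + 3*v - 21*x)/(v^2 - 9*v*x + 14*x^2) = (-v - 3)/(-v + 2*x)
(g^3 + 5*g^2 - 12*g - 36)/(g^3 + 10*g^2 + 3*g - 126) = (g + 2)/(g + 7)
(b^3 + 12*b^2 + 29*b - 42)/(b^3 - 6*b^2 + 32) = (b^3 + 12*b^2 + 29*b - 42)/(b^3 - 6*b^2 + 32)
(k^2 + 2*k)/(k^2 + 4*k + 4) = k/(k + 2)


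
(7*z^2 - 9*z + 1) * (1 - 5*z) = -35*z^3 + 52*z^2 - 14*z + 1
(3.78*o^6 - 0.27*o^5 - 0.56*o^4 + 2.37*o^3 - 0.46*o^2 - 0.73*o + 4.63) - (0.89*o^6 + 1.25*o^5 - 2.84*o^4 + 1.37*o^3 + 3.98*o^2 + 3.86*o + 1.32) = 2.89*o^6 - 1.52*o^5 + 2.28*o^4 + 1.0*o^3 - 4.44*o^2 - 4.59*o + 3.31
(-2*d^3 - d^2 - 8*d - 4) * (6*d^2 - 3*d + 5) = -12*d^5 - 55*d^3 - 5*d^2 - 28*d - 20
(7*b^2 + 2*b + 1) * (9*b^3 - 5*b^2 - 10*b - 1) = 63*b^5 - 17*b^4 - 71*b^3 - 32*b^2 - 12*b - 1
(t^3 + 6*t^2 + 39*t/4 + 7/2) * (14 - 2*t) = -2*t^4 + 2*t^3 + 129*t^2/2 + 259*t/2 + 49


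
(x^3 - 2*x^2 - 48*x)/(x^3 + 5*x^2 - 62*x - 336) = x/(x + 7)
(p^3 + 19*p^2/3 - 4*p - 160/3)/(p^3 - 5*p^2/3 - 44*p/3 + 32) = (p + 5)/(p - 3)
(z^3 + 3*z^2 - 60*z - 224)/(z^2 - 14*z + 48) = (z^2 + 11*z + 28)/(z - 6)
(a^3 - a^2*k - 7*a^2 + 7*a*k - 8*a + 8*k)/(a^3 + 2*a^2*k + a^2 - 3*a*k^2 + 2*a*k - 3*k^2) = (a - 8)/(a + 3*k)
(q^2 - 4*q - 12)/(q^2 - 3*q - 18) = (q + 2)/(q + 3)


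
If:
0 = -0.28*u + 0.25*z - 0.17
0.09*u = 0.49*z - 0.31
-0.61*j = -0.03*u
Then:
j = -0.00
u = -0.05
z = 0.62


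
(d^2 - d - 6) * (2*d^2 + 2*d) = 2*d^4 - 14*d^2 - 12*d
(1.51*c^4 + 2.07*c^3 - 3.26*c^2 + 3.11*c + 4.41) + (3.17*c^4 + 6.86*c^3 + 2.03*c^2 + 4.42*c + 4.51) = 4.68*c^4 + 8.93*c^3 - 1.23*c^2 + 7.53*c + 8.92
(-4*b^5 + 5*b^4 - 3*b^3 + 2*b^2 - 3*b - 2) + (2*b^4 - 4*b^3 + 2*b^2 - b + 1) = -4*b^5 + 7*b^4 - 7*b^3 + 4*b^2 - 4*b - 1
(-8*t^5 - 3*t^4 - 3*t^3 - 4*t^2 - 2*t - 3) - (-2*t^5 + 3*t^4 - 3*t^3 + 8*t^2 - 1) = -6*t^5 - 6*t^4 - 12*t^2 - 2*t - 2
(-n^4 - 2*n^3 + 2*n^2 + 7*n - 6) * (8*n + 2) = -8*n^5 - 18*n^4 + 12*n^3 + 60*n^2 - 34*n - 12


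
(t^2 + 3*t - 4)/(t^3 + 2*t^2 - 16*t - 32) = (t - 1)/(t^2 - 2*t - 8)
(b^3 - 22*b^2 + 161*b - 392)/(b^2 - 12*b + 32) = (b^2 - 14*b + 49)/(b - 4)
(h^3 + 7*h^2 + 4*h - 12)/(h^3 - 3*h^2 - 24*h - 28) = (h^2 + 5*h - 6)/(h^2 - 5*h - 14)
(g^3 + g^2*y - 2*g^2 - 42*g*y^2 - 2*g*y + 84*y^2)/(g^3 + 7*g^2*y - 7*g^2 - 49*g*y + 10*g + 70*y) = (g - 6*y)/(g - 5)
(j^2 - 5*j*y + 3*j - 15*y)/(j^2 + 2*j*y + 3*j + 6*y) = (j - 5*y)/(j + 2*y)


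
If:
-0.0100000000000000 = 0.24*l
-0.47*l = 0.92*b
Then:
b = 0.02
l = -0.04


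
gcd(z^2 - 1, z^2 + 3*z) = 1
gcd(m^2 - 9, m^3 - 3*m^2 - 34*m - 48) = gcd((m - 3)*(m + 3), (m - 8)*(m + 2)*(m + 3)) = m + 3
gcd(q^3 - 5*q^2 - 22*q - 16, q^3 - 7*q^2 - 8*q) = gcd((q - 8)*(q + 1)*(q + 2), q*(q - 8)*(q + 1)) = q^2 - 7*q - 8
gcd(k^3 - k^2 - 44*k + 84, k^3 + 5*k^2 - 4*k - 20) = k - 2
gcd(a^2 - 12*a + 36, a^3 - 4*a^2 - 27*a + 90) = a - 6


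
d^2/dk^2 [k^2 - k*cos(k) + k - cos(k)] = k*cos(k) + 2*sin(k) + cos(k) + 2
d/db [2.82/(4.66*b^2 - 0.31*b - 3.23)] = (0.8742 - 26.2824*b)/(-4.66*b^2 + 0.31*b + 3.23)^2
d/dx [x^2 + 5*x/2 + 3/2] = 2*x + 5/2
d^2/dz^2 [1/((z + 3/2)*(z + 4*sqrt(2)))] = 4*(4*(z + 4*sqrt(2))^2 + 2*(z + 4*sqrt(2))*(2*z + 3) + (2*z + 3)^2)/((z + 4*sqrt(2))^3*(2*z + 3)^3)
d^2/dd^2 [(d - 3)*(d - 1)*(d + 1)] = 6*d - 6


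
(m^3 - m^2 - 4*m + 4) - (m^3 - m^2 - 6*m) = 2*m + 4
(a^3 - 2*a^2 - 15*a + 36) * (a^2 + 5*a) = a^5 + 3*a^4 - 25*a^3 - 39*a^2 + 180*a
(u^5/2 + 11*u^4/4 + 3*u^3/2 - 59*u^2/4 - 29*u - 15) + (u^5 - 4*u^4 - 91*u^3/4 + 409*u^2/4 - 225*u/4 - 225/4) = 3*u^5/2 - 5*u^4/4 - 85*u^3/4 + 175*u^2/2 - 341*u/4 - 285/4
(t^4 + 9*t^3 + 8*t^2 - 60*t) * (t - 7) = t^5 + 2*t^4 - 55*t^3 - 116*t^2 + 420*t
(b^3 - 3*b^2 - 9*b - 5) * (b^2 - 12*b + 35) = b^5 - 15*b^4 + 62*b^3 - 2*b^2 - 255*b - 175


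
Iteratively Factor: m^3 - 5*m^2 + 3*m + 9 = (m - 3)*(m^2 - 2*m - 3) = (m - 3)*(m + 1)*(m - 3)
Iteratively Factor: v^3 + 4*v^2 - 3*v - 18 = (v - 2)*(v^2 + 6*v + 9) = (v - 2)*(v + 3)*(v + 3)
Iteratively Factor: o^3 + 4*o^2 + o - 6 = (o + 3)*(o^2 + o - 2) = (o + 2)*(o + 3)*(o - 1)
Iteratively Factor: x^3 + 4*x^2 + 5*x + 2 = (x + 1)*(x^2 + 3*x + 2) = (x + 1)*(x + 2)*(x + 1)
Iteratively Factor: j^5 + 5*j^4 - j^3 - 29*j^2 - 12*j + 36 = (j - 1)*(j^4 + 6*j^3 + 5*j^2 - 24*j - 36) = (j - 1)*(j + 3)*(j^3 + 3*j^2 - 4*j - 12) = (j - 1)*(j + 3)^2*(j^2 - 4) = (j - 2)*(j - 1)*(j + 3)^2*(j + 2)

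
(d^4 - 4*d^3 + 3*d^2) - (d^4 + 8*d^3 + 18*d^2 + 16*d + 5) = -12*d^3 - 15*d^2 - 16*d - 5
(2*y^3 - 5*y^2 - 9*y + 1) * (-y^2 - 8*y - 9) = -2*y^5 - 11*y^4 + 31*y^3 + 116*y^2 + 73*y - 9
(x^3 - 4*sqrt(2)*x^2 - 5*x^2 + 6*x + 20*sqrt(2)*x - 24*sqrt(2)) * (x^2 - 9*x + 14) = x^5 - 14*x^4 - 4*sqrt(2)*x^4 + 65*x^3 + 56*sqrt(2)*x^3 - 260*sqrt(2)*x^2 - 124*x^2 + 84*x + 496*sqrt(2)*x - 336*sqrt(2)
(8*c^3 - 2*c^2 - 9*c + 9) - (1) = 8*c^3 - 2*c^2 - 9*c + 8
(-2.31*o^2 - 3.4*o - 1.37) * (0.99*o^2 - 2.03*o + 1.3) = -2.2869*o^4 + 1.3233*o^3 + 2.5427*o^2 - 1.6389*o - 1.781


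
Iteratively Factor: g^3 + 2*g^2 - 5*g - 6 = (g + 3)*(g^2 - g - 2) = (g - 2)*(g + 3)*(g + 1)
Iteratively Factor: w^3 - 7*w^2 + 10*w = (w - 2)*(w^2 - 5*w) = (w - 5)*(w - 2)*(w)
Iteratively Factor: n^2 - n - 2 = (n + 1)*(n - 2)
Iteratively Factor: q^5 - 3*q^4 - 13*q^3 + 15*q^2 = (q)*(q^4 - 3*q^3 - 13*q^2 + 15*q) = q*(q - 5)*(q^3 + 2*q^2 - 3*q) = q*(q - 5)*(q + 3)*(q^2 - q) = q*(q - 5)*(q - 1)*(q + 3)*(q)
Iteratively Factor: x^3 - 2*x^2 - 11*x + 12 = (x + 3)*(x^2 - 5*x + 4) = (x - 1)*(x + 3)*(x - 4)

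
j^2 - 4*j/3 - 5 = (j - 3)*(j + 5/3)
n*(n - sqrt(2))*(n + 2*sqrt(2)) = n^3 + sqrt(2)*n^2 - 4*n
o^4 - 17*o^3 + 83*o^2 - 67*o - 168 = (o - 8)*(o - 7)*(o - 3)*(o + 1)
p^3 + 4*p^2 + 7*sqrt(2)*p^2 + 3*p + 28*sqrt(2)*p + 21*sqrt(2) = (p + 1)*(p + 3)*(p + 7*sqrt(2))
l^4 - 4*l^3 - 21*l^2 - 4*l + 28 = (l - 7)*(l - 1)*(l + 2)^2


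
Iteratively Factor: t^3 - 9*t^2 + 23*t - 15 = (t - 1)*(t^2 - 8*t + 15) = (t - 5)*(t - 1)*(t - 3)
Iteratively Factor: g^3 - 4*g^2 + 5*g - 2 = (g - 1)*(g^2 - 3*g + 2) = (g - 1)^2*(g - 2)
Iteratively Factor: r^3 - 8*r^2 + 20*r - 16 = (r - 2)*(r^2 - 6*r + 8) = (r - 4)*(r - 2)*(r - 2)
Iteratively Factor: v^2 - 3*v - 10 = (v + 2)*(v - 5)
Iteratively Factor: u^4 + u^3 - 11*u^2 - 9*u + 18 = (u + 2)*(u^3 - u^2 - 9*u + 9) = (u + 2)*(u + 3)*(u^2 - 4*u + 3) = (u - 3)*(u + 2)*(u + 3)*(u - 1)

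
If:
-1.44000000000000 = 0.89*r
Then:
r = -1.62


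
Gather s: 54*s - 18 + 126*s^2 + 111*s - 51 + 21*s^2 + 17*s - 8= 147*s^2 + 182*s - 77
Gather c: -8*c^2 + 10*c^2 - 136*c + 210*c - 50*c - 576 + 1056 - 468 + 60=2*c^2 + 24*c + 72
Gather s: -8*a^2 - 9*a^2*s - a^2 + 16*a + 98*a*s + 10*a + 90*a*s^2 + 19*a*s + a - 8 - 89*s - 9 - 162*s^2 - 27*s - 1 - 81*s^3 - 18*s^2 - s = -9*a^2 + 27*a - 81*s^3 + s^2*(90*a - 180) + s*(-9*a^2 + 117*a - 117) - 18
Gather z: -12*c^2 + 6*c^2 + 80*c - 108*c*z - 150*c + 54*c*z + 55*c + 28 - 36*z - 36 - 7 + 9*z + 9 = -6*c^2 - 15*c + z*(-54*c - 27) - 6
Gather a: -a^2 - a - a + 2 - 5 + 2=-a^2 - 2*a - 1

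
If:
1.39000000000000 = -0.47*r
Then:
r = -2.96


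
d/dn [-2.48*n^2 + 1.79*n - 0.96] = 1.79 - 4.96*n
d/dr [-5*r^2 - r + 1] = -10*r - 1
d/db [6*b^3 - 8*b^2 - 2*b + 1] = 18*b^2 - 16*b - 2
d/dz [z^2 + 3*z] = 2*z + 3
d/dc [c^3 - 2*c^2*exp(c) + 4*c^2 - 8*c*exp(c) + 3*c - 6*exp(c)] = -2*c^2*exp(c) + 3*c^2 - 12*c*exp(c) + 8*c - 14*exp(c) + 3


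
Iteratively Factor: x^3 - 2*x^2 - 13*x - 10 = (x - 5)*(x^2 + 3*x + 2) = (x - 5)*(x + 2)*(x + 1)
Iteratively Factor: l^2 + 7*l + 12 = (l + 4)*(l + 3)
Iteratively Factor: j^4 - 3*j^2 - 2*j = (j + 1)*(j^3 - j^2 - 2*j) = (j + 1)^2*(j^2 - 2*j) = (j - 2)*(j + 1)^2*(j)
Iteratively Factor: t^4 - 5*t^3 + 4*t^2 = (t)*(t^3 - 5*t^2 + 4*t) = t*(t - 4)*(t^2 - t) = t^2*(t - 4)*(t - 1)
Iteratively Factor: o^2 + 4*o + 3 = (o + 1)*(o + 3)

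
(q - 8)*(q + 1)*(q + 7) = q^3 - 57*q - 56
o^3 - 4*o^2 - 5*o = o*(o - 5)*(o + 1)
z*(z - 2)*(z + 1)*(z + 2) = z^4 + z^3 - 4*z^2 - 4*z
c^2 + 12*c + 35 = (c + 5)*(c + 7)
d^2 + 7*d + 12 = (d + 3)*(d + 4)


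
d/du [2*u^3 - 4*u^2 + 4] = 2*u*(3*u - 4)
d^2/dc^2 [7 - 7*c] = 0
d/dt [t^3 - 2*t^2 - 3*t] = 3*t^2 - 4*t - 3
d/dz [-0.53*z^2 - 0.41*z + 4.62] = -1.06*z - 0.41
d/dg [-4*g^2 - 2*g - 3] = -8*g - 2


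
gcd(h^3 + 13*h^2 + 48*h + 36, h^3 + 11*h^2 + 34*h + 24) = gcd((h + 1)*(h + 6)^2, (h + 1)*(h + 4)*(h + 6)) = h^2 + 7*h + 6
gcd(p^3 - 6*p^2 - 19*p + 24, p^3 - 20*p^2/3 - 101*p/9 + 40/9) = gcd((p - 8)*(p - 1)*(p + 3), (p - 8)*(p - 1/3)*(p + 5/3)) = p - 8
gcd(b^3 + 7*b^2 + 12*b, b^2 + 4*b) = b^2 + 4*b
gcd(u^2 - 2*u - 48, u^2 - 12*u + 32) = u - 8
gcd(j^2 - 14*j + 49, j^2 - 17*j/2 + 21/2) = j - 7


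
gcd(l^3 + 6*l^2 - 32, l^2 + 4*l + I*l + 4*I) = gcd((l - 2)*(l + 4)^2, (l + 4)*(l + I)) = l + 4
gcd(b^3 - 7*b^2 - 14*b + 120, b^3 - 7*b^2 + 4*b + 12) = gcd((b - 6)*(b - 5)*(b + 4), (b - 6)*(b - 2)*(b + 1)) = b - 6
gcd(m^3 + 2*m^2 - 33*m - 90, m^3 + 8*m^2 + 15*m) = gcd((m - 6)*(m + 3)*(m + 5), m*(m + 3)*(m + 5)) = m^2 + 8*m + 15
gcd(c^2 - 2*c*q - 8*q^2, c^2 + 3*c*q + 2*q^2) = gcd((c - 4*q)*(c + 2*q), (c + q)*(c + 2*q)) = c + 2*q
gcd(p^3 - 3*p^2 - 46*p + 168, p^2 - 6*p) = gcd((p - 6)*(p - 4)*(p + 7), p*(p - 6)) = p - 6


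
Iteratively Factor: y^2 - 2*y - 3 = (y + 1)*(y - 3)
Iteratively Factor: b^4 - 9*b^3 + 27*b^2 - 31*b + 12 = (b - 1)*(b^3 - 8*b^2 + 19*b - 12) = (b - 4)*(b - 1)*(b^2 - 4*b + 3) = (b - 4)*(b - 3)*(b - 1)*(b - 1)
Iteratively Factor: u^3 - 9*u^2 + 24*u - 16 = (u - 4)*(u^2 - 5*u + 4) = (u - 4)*(u - 1)*(u - 4)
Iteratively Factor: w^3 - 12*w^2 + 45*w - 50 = (w - 2)*(w^2 - 10*w + 25) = (w - 5)*(w - 2)*(w - 5)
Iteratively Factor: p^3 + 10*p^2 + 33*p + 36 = (p + 4)*(p^2 + 6*p + 9) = (p + 3)*(p + 4)*(p + 3)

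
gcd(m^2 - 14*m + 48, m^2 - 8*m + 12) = m - 6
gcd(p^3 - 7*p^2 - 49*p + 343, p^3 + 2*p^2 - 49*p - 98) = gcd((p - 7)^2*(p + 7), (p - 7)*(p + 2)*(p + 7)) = p^2 - 49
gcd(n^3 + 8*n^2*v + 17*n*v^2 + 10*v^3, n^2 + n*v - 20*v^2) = n + 5*v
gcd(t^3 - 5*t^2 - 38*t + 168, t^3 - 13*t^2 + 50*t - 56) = t^2 - 11*t + 28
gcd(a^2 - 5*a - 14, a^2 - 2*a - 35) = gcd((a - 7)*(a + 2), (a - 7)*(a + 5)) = a - 7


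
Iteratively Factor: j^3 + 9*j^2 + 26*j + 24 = (j + 4)*(j^2 + 5*j + 6) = (j + 2)*(j + 4)*(j + 3)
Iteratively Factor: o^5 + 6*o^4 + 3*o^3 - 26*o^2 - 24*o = (o - 2)*(o^4 + 8*o^3 + 19*o^2 + 12*o) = (o - 2)*(o + 3)*(o^3 + 5*o^2 + 4*o) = o*(o - 2)*(o + 3)*(o^2 + 5*o + 4) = o*(o - 2)*(o + 1)*(o + 3)*(o + 4)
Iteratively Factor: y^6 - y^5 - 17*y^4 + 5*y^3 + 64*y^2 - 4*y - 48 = (y + 1)*(y^5 - 2*y^4 - 15*y^3 + 20*y^2 + 44*y - 48) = (y - 1)*(y + 1)*(y^4 - y^3 - 16*y^2 + 4*y + 48) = (y - 1)*(y + 1)*(y + 2)*(y^3 - 3*y^2 - 10*y + 24) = (y - 1)*(y + 1)*(y + 2)*(y + 3)*(y^2 - 6*y + 8) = (y - 2)*(y - 1)*(y + 1)*(y + 2)*(y + 3)*(y - 4)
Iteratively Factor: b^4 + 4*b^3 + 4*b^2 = (b + 2)*(b^3 + 2*b^2) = (b + 2)^2*(b^2) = b*(b + 2)^2*(b)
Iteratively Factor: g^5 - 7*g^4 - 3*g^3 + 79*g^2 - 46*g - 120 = (g + 3)*(g^4 - 10*g^3 + 27*g^2 - 2*g - 40) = (g - 4)*(g + 3)*(g^3 - 6*g^2 + 3*g + 10) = (g - 4)*(g + 1)*(g + 3)*(g^2 - 7*g + 10) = (g - 4)*(g - 2)*(g + 1)*(g + 3)*(g - 5)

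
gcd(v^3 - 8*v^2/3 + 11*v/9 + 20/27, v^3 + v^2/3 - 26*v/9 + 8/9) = v - 4/3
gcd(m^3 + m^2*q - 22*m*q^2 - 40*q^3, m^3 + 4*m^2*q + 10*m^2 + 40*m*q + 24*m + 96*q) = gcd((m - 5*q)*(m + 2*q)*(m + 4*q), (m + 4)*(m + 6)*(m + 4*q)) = m + 4*q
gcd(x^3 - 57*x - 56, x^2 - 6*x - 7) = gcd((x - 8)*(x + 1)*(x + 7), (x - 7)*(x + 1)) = x + 1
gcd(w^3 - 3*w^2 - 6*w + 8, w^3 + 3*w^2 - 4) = w^2 + w - 2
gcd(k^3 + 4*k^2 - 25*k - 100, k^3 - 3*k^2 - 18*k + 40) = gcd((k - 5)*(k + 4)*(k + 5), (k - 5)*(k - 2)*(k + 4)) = k^2 - k - 20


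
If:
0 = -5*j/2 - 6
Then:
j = -12/5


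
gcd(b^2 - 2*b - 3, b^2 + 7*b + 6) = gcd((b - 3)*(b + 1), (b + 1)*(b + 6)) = b + 1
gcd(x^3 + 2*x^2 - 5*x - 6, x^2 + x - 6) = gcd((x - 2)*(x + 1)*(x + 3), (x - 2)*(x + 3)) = x^2 + x - 6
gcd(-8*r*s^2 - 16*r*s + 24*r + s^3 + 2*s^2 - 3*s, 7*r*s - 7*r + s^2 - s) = s - 1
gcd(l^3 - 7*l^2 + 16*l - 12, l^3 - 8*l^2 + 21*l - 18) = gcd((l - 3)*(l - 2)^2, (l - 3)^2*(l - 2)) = l^2 - 5*l + 6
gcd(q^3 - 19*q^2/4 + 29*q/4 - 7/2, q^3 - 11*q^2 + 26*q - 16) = q^2 - 3*q + 2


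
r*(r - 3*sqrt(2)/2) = r^2 - 3*sqrt(2)*r/2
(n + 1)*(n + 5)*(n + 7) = n^3 + 13*n^2 + 47*n + 35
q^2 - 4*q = q*(q - 4)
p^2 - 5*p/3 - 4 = (p - 3)*(p + 4/3)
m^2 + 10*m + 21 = (m + 3)*(m + 7)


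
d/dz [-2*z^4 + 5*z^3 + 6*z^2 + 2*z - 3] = -8*z^3 + 15*z^2 + 12*z + 2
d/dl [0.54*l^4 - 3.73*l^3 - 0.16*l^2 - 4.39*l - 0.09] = 2.16*l^3 - 11.19*l^2 - 0.32*l - 4.39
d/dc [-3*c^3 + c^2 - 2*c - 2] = -9*c^2 + 2*c - 2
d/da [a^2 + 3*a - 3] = 2*a + 3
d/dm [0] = 0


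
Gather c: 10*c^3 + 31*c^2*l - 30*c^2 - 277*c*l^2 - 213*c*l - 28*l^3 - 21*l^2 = 10*c^3 + c^2*(31*l - 30) + c*(-277*l^2 - 213*l) - 28*l^3 - 21*l^2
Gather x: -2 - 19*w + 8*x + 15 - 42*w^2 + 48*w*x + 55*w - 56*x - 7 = -42*w^2 + 36*w + x*(48*w - 48) + 6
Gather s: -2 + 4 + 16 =18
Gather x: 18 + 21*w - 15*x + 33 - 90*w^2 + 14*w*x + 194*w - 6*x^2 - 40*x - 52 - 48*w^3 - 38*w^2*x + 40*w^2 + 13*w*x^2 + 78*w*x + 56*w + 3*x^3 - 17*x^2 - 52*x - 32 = -48*w^3 - 50*w^2 + 271*w + 3*x^3 + x^2*(13*w - 23) + x*(-38*w^2 + 92*w - 107) - 33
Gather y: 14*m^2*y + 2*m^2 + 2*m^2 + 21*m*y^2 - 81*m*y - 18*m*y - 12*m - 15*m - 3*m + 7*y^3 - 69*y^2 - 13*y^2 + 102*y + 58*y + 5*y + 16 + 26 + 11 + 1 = 4*m^2 - 30*m + 7*y^3 + y^2*(21*m - 82) + y*(14*m^2 - 99*m + 165) + 54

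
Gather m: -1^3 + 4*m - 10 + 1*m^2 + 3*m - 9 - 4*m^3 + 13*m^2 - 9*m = -4*m^3 + 14*m^2 - 2*m - 20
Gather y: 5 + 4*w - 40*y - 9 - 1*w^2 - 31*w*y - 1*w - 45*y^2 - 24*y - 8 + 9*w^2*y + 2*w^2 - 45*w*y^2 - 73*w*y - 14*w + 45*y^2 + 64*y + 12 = w^2 - 45*w*y^2 - 11*w + y*(9*w^2 - 104*w)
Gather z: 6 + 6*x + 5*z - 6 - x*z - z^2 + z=6*x - z^2 + z*(6 - x)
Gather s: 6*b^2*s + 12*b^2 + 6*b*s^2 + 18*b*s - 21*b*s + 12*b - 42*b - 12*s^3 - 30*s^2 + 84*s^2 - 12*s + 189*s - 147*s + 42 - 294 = 12*b^2 - 30*b - 12*s^3 + s^2*(6*b + 54) + s*(6*b^2 - 3*b + 30) - 252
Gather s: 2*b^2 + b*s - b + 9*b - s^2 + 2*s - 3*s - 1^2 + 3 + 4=2*b^2 + 8*b - s^2 + s*(b - 1) + 6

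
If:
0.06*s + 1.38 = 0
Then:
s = -23.00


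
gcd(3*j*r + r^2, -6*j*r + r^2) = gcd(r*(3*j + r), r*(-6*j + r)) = r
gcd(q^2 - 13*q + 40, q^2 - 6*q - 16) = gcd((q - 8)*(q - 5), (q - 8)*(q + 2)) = q - 8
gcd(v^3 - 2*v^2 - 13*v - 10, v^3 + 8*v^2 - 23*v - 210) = v - 5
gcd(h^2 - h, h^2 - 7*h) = h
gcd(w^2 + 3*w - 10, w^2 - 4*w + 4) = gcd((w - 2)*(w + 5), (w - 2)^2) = w - 2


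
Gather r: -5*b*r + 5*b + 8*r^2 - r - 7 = 5*b + 8*r^2 + r*(-5*b - 1) - 7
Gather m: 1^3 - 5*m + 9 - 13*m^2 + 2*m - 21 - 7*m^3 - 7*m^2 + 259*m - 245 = -7*m^3 - 20*m^2 + 256*m - 256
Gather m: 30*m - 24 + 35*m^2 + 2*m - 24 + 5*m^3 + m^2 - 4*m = 5*m^3 + 36*m^2 + 28*m - 48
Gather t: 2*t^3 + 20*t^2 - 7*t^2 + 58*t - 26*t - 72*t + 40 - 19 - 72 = 2*t^3 + 13*t^2 - 40*t - 51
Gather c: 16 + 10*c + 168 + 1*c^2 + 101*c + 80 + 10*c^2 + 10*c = 11*c^2 + 121*c + 264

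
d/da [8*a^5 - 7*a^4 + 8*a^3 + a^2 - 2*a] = 40*a^4 - 28*a^3 + 24*a^2 + 2*a - 2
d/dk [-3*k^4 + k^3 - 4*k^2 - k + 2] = -12*k^3 + 3*k^2 - 8*k - 1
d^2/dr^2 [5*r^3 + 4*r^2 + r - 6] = 30*r + 8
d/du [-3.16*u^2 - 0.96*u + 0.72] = -6.32*u - 0.96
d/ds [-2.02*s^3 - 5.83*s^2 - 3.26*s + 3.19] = -6.06*s^2 - 11.66*s - 3.26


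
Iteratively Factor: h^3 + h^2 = (h)*(h^2 + h) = h^2*(h + 1)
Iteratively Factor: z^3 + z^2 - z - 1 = (z + 1)*(z^2 - 1) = (z + 1)^2*(z - 1)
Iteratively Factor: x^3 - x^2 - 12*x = (x)*(x^2 - x - 12) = x*(x + 3)*(x - 4)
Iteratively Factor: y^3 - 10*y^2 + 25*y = (y - 5)*(y^2 - 5*y) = y*(y - 5)*(y - 5)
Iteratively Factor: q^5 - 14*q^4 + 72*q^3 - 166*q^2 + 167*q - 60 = (q - 5)*(q^4 - 9*q^3 + 27*q^2 - 31*q + 12) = (q - 5)*(q - 1)*(q^3 - 8*q^2 + 19*q - 12) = (q - 5)*(q - 4)*(q - 1)*(q^2 - 4*q + 3) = (q - 5)*(q - 4)*(q - 3)*(q - 1)*(q - 1)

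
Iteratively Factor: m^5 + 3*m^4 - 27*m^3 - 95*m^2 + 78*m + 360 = (m + 4)*(m^4 - m^3 - 23*m^2 - 3*m + 90) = (m - 2)*(m + 4)*(m^3 + m^2 - 21*m - 45) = (m - 2)*(m + 3)*(m + 4)*(m^2 - 2*m - 15) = (m - 2)*(m + 3)^2*(m + 4)*(m - 5)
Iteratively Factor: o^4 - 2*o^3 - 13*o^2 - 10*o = (o + 1)*(o^3 - 3*o^2 - 10*o) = (o - 5)*(o + 1)*(o^2 + 2*o) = o*(o - 5)*(o + 1)*(o + 2)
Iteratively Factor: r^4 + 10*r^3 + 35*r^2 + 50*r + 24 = (r + 4)*(r^3 + 6*r^2 + 11*r + 6) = (r + 3)*(r + 4)*(r^2 + 3*r + 2) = (r + 1)*(r + 3)*(r + 4)*(r + 2)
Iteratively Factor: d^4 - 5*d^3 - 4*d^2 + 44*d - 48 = (d - 2)*(d^3 - 3*d^2 - 10*d + 24) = (d - 2)^2*(d^2 - d - 12) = (d - 4)*(d - 2)^2*(d + 3)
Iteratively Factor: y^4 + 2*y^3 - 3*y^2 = (y - 1)*(y^3 + 3*y^2) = y*(y - 1)*(y^2 + 3*y) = y^2*(y - 1)*(y + 3)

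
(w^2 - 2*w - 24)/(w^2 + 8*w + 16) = (w - 6)/(w + 4)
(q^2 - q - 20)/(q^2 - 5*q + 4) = (q^2 - q - 20)/(q^2 - 5*q + 4)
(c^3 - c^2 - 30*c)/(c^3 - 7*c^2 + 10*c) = (c^2 - c - 30)/(c^2 - 7*c + 10)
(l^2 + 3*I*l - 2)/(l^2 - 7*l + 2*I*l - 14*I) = (l + I)/(l - 7)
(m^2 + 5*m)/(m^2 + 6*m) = (m + 5)/(m + 6)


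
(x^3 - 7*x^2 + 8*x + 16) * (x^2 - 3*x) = x^5 - 10*x^4 + 29*x^3 - 8*x^2 - 48*x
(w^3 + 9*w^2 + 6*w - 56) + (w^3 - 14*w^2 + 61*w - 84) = 2*w^3 - 5*w^2 + 67*w - 140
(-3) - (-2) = -1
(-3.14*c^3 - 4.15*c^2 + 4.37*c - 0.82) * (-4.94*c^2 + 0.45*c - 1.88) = 15.5116*c^5 + 19.088*c^4 - 17.5521*c^3 + 13.8193*c^2 - 8.5846*c + 1.5416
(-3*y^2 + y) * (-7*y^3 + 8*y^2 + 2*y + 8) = 21*y^5 - 31*y^4 + 2*y^3 - 22*y^2 + 8*y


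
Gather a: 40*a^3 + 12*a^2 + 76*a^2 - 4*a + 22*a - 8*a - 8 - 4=40*a^3 + 88*a^2 + 10*a - 12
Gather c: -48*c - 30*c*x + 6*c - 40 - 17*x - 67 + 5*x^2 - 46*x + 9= c*(-30*x - 42) + 5*x^2 - 63*x - 98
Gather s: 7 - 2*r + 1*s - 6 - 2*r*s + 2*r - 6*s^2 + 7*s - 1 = -6*s^2 + s*(8 - 2*r)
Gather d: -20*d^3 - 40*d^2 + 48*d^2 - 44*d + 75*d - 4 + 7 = -20*d^3 + 8*d^2 + 31*d + 3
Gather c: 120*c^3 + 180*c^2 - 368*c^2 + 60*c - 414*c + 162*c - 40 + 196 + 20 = 120*c^3 - 188*c^2 - 192*c + 176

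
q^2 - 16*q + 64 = (q - 8)^2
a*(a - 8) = a^2 - 8*a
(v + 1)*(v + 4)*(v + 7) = v^3 + 12*v^2 + 39*v + 28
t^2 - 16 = (t - 4)*(t + 4)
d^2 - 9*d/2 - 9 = (d - 6)*(d + 3/2)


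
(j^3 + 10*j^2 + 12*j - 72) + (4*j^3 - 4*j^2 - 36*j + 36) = 5*j^3 + 6*j^2 - 24*j - 36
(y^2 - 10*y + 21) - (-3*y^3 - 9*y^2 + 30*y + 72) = 3*y^3 + 10*y^2 - 40*y - 51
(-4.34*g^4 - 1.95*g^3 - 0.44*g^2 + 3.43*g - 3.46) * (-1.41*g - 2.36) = 6.1194*g^5 + 12.9919*g^4 + 5.2224*g^3 - 3.7979*g^2 - 3.2162*g + 8.1656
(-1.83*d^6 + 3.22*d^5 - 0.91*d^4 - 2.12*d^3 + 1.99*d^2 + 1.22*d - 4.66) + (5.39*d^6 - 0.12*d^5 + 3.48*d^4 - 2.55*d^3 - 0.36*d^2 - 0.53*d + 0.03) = 3.56*d^6 + 3.1*d^5 + 2.57*d^4 - 4.67*d^3 + 1.63*d^2 + 0.69*d - 4.63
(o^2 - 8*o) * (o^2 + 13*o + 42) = o^4 + 5*o^3 - 62*o^2 - 336*o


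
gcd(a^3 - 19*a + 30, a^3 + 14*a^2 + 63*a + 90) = a + 5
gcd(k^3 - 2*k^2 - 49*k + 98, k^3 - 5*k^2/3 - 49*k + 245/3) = k^2 - 49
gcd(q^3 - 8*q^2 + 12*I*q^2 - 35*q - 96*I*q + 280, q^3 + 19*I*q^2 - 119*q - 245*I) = q^2 + 12*I*q - 35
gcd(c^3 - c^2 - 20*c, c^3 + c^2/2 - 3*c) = c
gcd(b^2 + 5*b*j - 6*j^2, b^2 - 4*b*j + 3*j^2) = b - j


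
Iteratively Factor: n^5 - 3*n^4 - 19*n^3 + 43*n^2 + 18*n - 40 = (n - 1)*(n^4 - 2*n^3 - 21*n^2 + 22*n + 40) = (n - 1)*(n + 1)*(n^3 - 3*n^2 - 18*n + 40) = (n - 1)*(n + 1)*(n + 4)*(n^2 - 7*n + 10) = (n - 5)*(n - 1)*(n + 1)*(n + 4)*(n - 2)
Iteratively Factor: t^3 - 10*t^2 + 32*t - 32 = (t - 4)*(t^2 - 6*t + 8) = (t - 4)*(t - 2)*(t - 4)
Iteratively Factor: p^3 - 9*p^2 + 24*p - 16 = (p - 1)*(p^2 - 8*p + 16) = (p - 4)*(p - 1)*(p - 4)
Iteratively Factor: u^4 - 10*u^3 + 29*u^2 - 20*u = (u - 5)*(u^3 - 5*u^2 + 4*u) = (u - 5)*(u - 4)*(u^2 - u) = u*(u - 5)*(u - 4)*(u - 1)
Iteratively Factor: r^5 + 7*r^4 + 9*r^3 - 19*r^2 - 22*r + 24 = (r - 1)*(r^4 + 8*r^3 + 17*r^2 - 2*r - 24) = (r - 1)*(r + 2)*(r^3 + 6*r^2 + 5*r - 12) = (r - 1)^2*(r + 2)*(r^2 + 7*r + 12) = (r - 1)^2*(r + 2)*(r + 3)*(r + 4)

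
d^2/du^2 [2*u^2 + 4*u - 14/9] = 4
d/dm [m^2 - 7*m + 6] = 2*m - 7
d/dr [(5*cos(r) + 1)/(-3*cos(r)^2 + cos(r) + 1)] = (15*sin(r)^2 - 6*cos(r) - 19)*sin(r)/(-3*cos(r)^2 + cos(r) + 1)^2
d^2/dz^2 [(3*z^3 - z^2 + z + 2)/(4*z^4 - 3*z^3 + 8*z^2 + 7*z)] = 2*(48*z^9 - 48*z^8 - 156*z^7 - 269*z^6 + 120*z^5 + 465*z^4 + 16*z^3 + 258*z^2 + 336*z + 98)/(z^3*(64*z^9 - 144*z^8 + 492*z^7 - 267*z^6 + 480*z^5 + 957*z^4 + 92*z^3 + 903*z^2 + 1176*z + 343))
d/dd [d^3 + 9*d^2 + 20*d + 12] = 3*d^2 + 18*d + 20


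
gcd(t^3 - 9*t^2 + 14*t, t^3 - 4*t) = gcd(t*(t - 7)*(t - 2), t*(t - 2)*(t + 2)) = t^2 - 2*t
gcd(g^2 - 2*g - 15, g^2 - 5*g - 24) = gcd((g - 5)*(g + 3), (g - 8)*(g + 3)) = g + 3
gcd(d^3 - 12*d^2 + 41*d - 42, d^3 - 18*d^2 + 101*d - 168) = d^2 - 10*d + 21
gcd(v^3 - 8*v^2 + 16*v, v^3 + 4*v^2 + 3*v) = v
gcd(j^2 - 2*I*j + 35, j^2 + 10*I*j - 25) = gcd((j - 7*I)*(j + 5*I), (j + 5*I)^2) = j + 5*I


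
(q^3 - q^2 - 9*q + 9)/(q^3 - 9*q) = (q - 1)/q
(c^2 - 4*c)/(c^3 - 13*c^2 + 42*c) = (c - 4)/(c^2 - 13*c + 42)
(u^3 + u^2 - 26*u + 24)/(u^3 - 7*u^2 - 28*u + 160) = (u^2 + 5*u - 6)/(u^2 - 3*u - 40)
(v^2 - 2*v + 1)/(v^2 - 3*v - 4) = (-v^2 + 2*v - 1)/(-v^2 + 3*v + 4)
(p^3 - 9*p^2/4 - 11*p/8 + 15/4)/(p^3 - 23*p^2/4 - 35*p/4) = (p^2 - 7*p/2 + 3)/(p*(p - 7))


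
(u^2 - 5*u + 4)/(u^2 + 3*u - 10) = (u^2 - 5*u + 4)/(u^2 + 3*u - 10)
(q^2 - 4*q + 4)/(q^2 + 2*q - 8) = (q - 2)/(q + 4)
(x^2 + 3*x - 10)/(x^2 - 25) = (x - 2)/(x - 5)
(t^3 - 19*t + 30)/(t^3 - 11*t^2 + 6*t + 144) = (t^3 - 19*t + 30)/(t^3 - 11*t^2 + 6*t + 144)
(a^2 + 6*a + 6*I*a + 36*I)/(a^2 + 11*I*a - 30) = (a + 6)/(a + 5*I)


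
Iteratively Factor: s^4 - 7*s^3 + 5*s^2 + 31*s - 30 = (s - 1)*(s^3 - 6*s^2 - s + 30) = (s - 3)*(s - 1)*(s^2 - 3*s - 10) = (s - 3)*(s - 1)*(s + 2)*(s - 5)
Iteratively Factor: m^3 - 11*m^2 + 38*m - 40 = (m - 5)*(m^2 - 6*m + 8) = (m - 5)*(m - 2)*(m - 4)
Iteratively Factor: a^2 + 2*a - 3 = (a - 1)*(a + 3)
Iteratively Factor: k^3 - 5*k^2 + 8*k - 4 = (k - 2)*(k^2 - 3*k + 2) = (k - 2)*(k - 1)*(k - 2)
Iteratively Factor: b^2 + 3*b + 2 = (b + 2)*(b + 1)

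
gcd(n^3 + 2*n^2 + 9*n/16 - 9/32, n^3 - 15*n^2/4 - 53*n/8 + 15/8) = n^2 + 5*n/4 - 3/8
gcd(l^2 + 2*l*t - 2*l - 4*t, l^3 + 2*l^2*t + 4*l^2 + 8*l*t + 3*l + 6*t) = l + 2*t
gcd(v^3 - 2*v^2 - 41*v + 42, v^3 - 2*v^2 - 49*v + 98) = v - 7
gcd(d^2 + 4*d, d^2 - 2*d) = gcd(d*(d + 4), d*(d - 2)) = d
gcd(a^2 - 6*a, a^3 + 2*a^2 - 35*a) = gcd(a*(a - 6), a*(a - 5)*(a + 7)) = a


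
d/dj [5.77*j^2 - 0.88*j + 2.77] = 11.54*j - 0.88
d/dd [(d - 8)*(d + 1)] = 2*d - 7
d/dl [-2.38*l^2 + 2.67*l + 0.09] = 2.67 - 4.76*l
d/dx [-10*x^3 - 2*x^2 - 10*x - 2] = -30*x^2 - 4*x - 10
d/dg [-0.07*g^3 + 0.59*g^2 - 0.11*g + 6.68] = -0.21*g^2 + 1.18*g - 0.11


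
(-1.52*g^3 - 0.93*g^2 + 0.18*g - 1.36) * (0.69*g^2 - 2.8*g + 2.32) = -1.0488*g^5 + 3.6143*g^4 - 0.7982*g^3 - 3.6*g^2 + 4.2256*g - 3.1552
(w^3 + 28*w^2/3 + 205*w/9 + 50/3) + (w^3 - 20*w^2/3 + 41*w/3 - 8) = 2*w^3 + 8*w^2/3 + 328*w/9 + 26/3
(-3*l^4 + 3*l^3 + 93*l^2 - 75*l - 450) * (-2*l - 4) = 6*l^5 + 6*l^4 - 198*l^3 - 222*l^2 + 1200*l + 1800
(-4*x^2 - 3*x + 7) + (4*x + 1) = -4*x^2 + x + 8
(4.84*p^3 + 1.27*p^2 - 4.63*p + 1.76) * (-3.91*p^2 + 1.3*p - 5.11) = -18.9244*p^5 + 1.3263*p^4 - 4.9781*p^3 - 19.3903*p^2 + 25.9473*p - 8.9936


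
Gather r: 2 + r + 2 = r + 4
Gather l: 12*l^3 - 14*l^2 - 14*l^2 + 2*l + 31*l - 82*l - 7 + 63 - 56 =12*l^3 - 28*l^2 - 49*l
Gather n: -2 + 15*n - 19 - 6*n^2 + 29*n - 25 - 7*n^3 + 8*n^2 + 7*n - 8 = -7*n^3 + 2*n^2 + 51*n - 54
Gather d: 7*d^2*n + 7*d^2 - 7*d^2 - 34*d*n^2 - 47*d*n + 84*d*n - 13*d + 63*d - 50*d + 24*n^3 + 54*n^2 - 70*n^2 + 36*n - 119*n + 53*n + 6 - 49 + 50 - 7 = 7*d^2*n + d*(-34*n^2 + 37*n) + 24*n^3 - 16*n^2 - 30*n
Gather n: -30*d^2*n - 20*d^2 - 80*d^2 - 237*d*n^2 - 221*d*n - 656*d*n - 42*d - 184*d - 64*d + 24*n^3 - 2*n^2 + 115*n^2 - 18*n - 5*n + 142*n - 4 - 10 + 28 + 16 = -100*d^2 - 290*d + 24*n^3 + n^2*(113 - 237*d) + n*(-30*d^2 - 877*d + 119) + 30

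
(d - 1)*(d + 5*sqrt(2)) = d^2 - d + 5*sqrt(2)*d - 5*sqrt(2)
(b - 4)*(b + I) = b^2 - 4*b + I*b - 4*I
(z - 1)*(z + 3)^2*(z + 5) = z^4 + 10*z^3 + 28*z^2 + 6*z - 45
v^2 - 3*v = v*(v - 3)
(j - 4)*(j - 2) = j^2 - 6*j + 8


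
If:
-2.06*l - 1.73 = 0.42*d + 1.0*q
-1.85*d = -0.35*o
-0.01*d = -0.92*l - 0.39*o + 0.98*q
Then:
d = 0.765403619478509*q + 0.41452851529944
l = -0.641490058340279*q - 0.924321347779498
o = 4.04570484581498*q + 2.19107929515418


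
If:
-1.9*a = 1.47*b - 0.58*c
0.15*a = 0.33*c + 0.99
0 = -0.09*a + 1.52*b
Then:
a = -1.01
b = -0.06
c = -3.46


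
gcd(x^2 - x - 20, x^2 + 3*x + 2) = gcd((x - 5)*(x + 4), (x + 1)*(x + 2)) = 1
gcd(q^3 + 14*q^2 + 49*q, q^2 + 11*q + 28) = q + 7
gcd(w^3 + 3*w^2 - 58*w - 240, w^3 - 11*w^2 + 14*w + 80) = w - 8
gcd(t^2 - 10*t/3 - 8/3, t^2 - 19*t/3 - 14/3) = t + 2/3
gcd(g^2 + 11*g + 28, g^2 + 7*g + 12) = g + 4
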